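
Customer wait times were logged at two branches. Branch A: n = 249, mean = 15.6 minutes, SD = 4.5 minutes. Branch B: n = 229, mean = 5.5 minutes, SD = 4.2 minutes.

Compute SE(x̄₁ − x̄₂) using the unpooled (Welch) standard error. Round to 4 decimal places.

0.3979

Standard errors of each mean: 4.5/√249 = 0.2852 and 4.2/√229 = 0.2775.
SE(x̄₁ − x̄₂) = √(0.2852² + 0.2775²) = 0.3979 for independent samples with unequal variances.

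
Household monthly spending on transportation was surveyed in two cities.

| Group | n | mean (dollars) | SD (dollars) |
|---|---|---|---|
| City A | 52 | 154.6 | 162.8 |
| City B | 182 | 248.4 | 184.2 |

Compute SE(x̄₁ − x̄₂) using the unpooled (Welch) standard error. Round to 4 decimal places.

26.3840

Standard errors of each mean: 162.8/√52 = 22.5763 and 184.2/√182 = 13.6538.
SE(x̄₁ − x̄₂) = √(22.5763² + 13.6538²) = 26.3840 for independent samples with unequal variances.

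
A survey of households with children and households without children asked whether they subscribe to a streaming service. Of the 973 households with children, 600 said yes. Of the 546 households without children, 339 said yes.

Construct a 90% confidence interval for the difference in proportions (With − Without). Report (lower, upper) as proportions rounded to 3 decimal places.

(-0.047, 0.038)

Sample proportions: 600/973 = 0.6166, 339/546 = 0.6209.
Each SE is √(p̂(1−p̂)/n): √(0.6166·0.3834/973) = 0.01559 and √(0.6209·0.3791/546) = 0.02076.
SE(p̂₁ − p̂₂) = √(SE₁² + SE₂²) = √(0.0002430481 + 0.0004309776) = 0.02596, since the two samples are independent.
At 90% confidence z* = 1.645; margin = 1.645 × 0.02596 = 0.04270.
The difference is 0.6166 − 0.6209 = -0.0043, so the interval is -0.0043 ± 0.04270 = (-0.047, 0.038).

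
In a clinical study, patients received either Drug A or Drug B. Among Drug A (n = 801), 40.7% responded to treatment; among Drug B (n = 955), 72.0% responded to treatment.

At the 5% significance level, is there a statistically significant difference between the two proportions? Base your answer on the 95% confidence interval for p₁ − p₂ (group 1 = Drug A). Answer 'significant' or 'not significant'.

significant

SE₁ = √(p̂₁(1−p̂₁)/n₁) = √(0.4070·0.5930/801) = 0.01736; SE₂ = √(0.7200·0.2800/955) = 0.01453.
Independent samples: SE of the difference = √(SE₁² + SE₂²) = √(0.0003013696 + 0.0002111209) = 0.02264.
z* for 95% confidence is 1.960, so the margin of error is 1.960 × 0.02264 = 0.04437.
Point estimate p̂₁ − p̂₂ = 0.4070 − 0.7200 = -0.3130.
-0.3130 ± 0.04437 → (-0.35737, -0.26863).
The interval (-0.35737, -0.26863) does not contain 0, so the difference is significant.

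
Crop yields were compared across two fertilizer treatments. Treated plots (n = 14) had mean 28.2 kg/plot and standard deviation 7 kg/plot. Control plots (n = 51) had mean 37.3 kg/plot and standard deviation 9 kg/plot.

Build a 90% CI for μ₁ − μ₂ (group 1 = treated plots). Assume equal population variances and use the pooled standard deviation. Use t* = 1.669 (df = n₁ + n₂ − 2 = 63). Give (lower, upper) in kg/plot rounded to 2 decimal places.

s_p = √[((n₁−1)s₁² + (n₂−1)s₂²)/(n₁+n₂−2)] = √[(13·7² + 50·9²)/63] = 8.6254.
SE = 8.6254·√(1/14 + 1/51) = 2.6025.
With t* = 1.669, margin = 1.669 × 2.6025 = 4.3436.
x̄₁ − x̄₂ = 28.2 − 37.3 = -9.1000; interval -9.1000 ± 4.3436 = (-13.44, -4.76).

(-13.44, -4.76)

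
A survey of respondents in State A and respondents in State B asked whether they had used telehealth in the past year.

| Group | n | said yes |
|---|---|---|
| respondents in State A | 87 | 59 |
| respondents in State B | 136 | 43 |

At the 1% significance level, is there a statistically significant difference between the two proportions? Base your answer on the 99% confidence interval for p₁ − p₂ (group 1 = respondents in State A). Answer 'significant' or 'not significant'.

First, p̂₁ = 59/87 = 0.6782; p̂₂ = 43/136 = 0.3162.
The two standard errors are √(0.6782×0.3218/87) = 0.05009 and √(0.3162×0.6838/136) = 0.03987.
Because the samples are independent, SE_diff = √(0.05009² + 0.03987²) = 0.06402.
Using z* = 2.576 for 99%, ME = 2.576 × 0.06402 = 0.16492.
p̂₁ − p̂₂ = 0.3620; interval 0.3620 ± 0.16492 gives (0.19708, 0.52692).
The interval (0.19708, 0.52692) does not contain 0, so the difference is significant.

significant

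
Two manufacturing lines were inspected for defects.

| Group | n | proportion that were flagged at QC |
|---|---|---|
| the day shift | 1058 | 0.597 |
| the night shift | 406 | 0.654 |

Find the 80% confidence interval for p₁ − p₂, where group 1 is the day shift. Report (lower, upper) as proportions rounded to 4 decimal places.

(-0.0929, -0.0211)

SE₁ = √(p̂₁(1−p̂₁)/n₁) = √(0.5970·0.4030/1058) = 0.01508; SE₂ = √(0.6540·0.3460/406) = 0.02361.
Independent samples: SE of the difference = √(SE₁² + SE₂²) = √(0.0002274064 + 0.0005574321) = 0.02801.
z* for 80% confidence is 1.282, so the margin of error is 1.282 × 0.02801 = 0.03591.
Point estimate p̂₁ − p̂₂ = 0.5970 − 0.6540 = -0.0570.
-0.0570 ± 0.03591 → (-0.0929, -0.0211).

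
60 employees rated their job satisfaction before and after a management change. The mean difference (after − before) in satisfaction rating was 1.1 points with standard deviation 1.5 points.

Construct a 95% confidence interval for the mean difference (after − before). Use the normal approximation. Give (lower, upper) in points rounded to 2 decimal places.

This is a matched-pairs design, so SE = s_d/√n = 1.5/√60 = 0.1936.
Margin = 1.960 × 0.1936 = 0.3795; the interval is 1.1 ± 0.3795 = (0.72, 1.48).

(0.72, 1.48)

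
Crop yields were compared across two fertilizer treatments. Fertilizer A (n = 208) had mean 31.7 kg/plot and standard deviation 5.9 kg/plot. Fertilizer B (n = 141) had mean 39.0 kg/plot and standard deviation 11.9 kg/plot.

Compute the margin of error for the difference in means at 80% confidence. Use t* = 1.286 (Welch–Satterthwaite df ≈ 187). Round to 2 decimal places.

Standard errors of each mean: 5.9/√208 = 0.4091 and 11.9/√141 = 1.0022.
SE(x̄₁ − x̄₂) = √(0.4091² + 1.0022²) = 1.0825 for independent samples with unequal variances.
With t* = 1.286, the margin is 1.286 × 1.0825 = 1.3921.

1.39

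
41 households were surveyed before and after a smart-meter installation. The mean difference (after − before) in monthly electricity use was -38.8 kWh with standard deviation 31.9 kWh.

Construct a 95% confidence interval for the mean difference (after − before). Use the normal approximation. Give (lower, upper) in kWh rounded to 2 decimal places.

(-48.56, -29.04)

Paired design: SE = s_d/√n = 31.9/√41 = 4.9819.
z* = 1.960; margin of error = 1.960 × 4.9819 = 9.7645.
-38.8 ± 9.7645 → (-48.56, -29.04).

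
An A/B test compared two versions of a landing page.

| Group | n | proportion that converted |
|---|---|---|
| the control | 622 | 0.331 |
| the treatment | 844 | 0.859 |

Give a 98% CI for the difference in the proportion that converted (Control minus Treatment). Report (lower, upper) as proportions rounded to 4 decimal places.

(-0.5800, -0.4760)

SE₁ = √(p̂₁(1−p̂₁)/n₁) = √(0.3310·0.6690/622) = 0.01887; SE₂ = √(0.8590·0.1410/844) = 0.01198.
Independent samples: SE of the difference = √(SE₁² + SE₂²) = √(0.0003560769 + 0.0001435204) = 0.02235.
z* for 98% confidence is 2.326, so the margin of error is 2.326 × 0.02235 = 0.05199.
Point estimate p̂₁ − p̂₂ = 0.3310 − 0.8590 = -0.5280.
-0.5280 ± 0.05199 → (-0.5800, -0.4760).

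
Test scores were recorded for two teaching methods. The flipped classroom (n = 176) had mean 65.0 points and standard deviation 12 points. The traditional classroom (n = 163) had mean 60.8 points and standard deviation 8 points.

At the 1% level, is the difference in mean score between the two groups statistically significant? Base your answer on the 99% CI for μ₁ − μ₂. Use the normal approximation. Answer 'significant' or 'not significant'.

Per-group SEs: s₁/√n₁ = 12/√176 = 0.9045, s₂/√n₂ = 8/√163 = 0.6266.
Unpooled SE of the difference: √(0.81812025 + 0.39262756) = 1.1003.
Margin of error = z* · SE = 2.576 × 1.1003 = 2.8344.
x̄₁ − x̄₂ = 65.0 − 60.8 = 4.2000.
CI: 4.2000 ± 2.8344 = (1.3656, 7.0344).
The interval (1.3656, 7.0344) does not contain 0, so the difference is significant.

significant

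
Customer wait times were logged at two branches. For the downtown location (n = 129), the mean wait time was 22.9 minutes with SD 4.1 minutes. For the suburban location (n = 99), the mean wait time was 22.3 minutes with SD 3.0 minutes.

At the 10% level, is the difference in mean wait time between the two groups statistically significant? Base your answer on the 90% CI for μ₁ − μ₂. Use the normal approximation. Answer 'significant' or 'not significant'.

not significant

Standard errors of each mean: 4.1/√129 = 0.3610 and 3.0/√99 = 0.3015.
SE(x̄₁ − x̄₂) = √(0.3610² + 0.3015²) = 0.4703 for independent samples with unequal variances.
With z* = 1.645, the margin is 1.645 × 0.4703 = 0.7736.
x̄₁ − x̄₂ = 22.9 − 22.3 = 0.6000; the interval is 0.6000 ± 0.7736 = (-0.1736, 1.3736).
The interval (-0.1736, 1.3736) contains 0, so the difference is not significant.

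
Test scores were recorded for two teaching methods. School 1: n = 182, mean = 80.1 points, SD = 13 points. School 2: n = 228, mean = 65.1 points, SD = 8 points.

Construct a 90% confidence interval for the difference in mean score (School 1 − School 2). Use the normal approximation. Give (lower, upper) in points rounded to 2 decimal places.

Standard errors of each mean: 13/√182 = 0.9636 and 8/√228 = 0.5298.
SE(x̄₁ − x̄₂) = √(0.9636² + 0.5298²) = 1.0996 for independent samples with unequal variances.
With z* = 1.645, the margin is 1.645 × 1.0996 = 1.8088.
x̄₁ − x̄₂ = 80.1 − 65.1 = 15.0000; the interval is 15.0000 ± 1.8088 = (13.19, 16.81).

(13.19, 16.81)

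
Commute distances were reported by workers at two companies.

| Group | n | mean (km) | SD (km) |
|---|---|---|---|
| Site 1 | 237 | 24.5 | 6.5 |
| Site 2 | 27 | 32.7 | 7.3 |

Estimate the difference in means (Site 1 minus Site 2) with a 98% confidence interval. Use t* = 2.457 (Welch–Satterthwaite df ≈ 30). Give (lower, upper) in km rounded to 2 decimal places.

SE₁ = s₁/√n₁ = 6.5/√237 = 0.4222; SE₂ = 7.3/√27 = 1.4049.
Independent samples, unequal variances: SE_diff = √(SE₁² + SE₂²) = √(0.17825284 + 1.97374401) = 1.4670.
t* = 2.457, so margin of error = 2.457 × 1.4670 = 3.6044.
Difference in means = 24.5 − 32.7 = -8.2000.
-8.2000 ± 3.6044 → (-11.80, -4.60).

(-11.80, -4.60)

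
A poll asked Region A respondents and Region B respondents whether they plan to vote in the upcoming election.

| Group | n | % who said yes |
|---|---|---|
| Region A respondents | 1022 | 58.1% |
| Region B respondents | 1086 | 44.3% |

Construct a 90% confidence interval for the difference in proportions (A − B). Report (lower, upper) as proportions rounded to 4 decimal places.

SE₁ = √(p̂₁(1−p̂₁)/n₁) = √(0.5810·0.4190/1022) = 0.01543; SE₂ = √(0.4430·0.5570/1086) = 0.01507.
Independent samples: SE of the difference = √(SE₁² + SE₂²) = √(0.0002380849 + 0.0002271049) = 0.02157.
z* for 90% confidence is 1.645, so the margin of error is 1.645 × 0.02157 = 0.03548.
Point estimate p̂₁ − p̂₂ = 0.5810 − 0.4430 = 0.1380.
0.1380 ± 0.03548 → (0.1025, 0.1735).

(0.1025, 0.1735)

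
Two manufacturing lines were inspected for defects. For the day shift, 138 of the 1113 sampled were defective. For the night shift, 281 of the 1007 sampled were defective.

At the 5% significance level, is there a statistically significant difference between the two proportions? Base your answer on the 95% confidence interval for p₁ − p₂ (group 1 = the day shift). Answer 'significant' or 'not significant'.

Sample proportions: 138/1113 = 0.1240, 281/1007 = 0.2790.
Each SE is √(p̂(1−p̂)/n): √(0.1240·0.8760/1113) = 0.00988 and √(0.2790·0.7210/1007) = 0.01413.
SE(p̂₁ − p̂₂) = √(SE₁² + SE₂²) = √(0.0000976144 + 0.0001996569) = 0.01724, since the two samples are independent.
At 95% confidence z* = 1.960; margin = 1.960 × 0.01724 = 0.03379.
The difference is 0.1240 − 0.2790 = -0.1550, so the interval is -0.1550 ± 0.03379 = (-0.18879, -0.12121).
The interval (-0.18879, -0.12121) does not contain 0, so the difference is significant.

significant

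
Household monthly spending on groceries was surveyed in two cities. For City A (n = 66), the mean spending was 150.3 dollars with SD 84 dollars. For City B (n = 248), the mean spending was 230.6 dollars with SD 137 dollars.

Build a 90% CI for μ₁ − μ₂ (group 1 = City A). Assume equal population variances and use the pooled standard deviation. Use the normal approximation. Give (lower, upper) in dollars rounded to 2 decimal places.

s_p = √[((n₁−1)s₁² + (n₂−1)s₂²)/(n₁+n₂−2)] = √[(65·84² + 247·137²)/312] = 127.7842.
SE = 127.7842·√(1/66 + 1/248) = 17.6988.
With z* = 1.645, margin = 1.645 × 17.6988 = 29.1145.
x̄₁ − x̄₂ = 150.3 − 230.6 = -80.3000; interval -80.3000 ± 29.1145 = (-109.41, -51.19).

(-109.41, -51.19)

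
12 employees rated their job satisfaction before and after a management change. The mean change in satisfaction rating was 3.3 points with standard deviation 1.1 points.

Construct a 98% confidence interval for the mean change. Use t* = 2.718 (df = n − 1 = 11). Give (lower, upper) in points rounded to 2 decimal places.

Paired design: SE = s_d/√n = 1.1/√12 = 0.3175.
t* = 2.718; margin of error = 2.718 × 0.3175 = 0.8630.
3.3 ± 0.8630 → (2.44, 4.16).

(2.44, 4.16)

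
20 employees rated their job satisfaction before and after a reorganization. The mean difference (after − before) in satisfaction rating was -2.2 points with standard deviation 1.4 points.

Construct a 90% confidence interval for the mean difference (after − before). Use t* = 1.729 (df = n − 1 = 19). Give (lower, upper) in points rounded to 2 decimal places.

This is a matched-pairs design, so SE = s_d/√n = 1.4/√20 = 0.3130.
Margin = 1.729 × 0.3130 = 0.5412; the interval is -2.2 ± 0.5412 = (-2.74, -1.66).

(-2.74, -1.66)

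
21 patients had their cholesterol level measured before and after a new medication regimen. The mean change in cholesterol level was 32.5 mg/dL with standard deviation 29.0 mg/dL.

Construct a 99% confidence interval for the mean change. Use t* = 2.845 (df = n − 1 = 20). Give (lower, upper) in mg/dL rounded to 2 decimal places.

(14.50, 50.50)

This is a matched-pairs design, so SE = s_d/√n = 29.0/√21 = 6.3283.
Margin = 2.845 × 6.3283 = 18.0040; the interval is 32.5 ± 18.0040 = (14.50, 50.50).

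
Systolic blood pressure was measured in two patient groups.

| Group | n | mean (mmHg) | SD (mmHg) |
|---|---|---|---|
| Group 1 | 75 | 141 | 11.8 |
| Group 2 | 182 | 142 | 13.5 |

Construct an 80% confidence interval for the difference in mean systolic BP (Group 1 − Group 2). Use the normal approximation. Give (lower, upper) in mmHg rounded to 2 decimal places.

Standard errors of each mean: 11.8/√75 = 1.3625 and 13.5/√182 = 1.0007.
SE(x̄₁ − x̄₂) = √(1.3625² + 1.0007²) = 1.6905 for independent samples with unequal variances.
With z* = 1.282, the margin is 1.282 × 1.6905 = 2.1672.
x̄₁ − x̄₂ = 141 − 142 = -1.0000; the interval is -1.0000 ± 2.1672 = (-3.17, 1.17).

(-3.17, 1.17)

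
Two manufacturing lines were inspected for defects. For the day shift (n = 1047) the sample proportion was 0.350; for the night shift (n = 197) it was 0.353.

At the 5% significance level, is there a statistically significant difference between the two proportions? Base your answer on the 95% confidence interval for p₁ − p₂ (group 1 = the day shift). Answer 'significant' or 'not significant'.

Each SE is √(p̂(1−p̂)/n): √(0.3500·0.6500/1047) = 0.01474 and √(0.3530·0.6470/197) = 0.03405.
SE(p̂₁ − p̂₂) = √(SE₁² + SE₂²) = √(0.0002172676 + 0.0011594025) = 0.03710, since the two samples are independent.
At 95% confidence z* = 1.960; margin = 1.960 × 0.03710 = 0.07272.
The difference is 0.3500 − 0.3530 = -0.0030, so the interval is -0.0030 ± 0.07272 = (-0.07572, 0.06972).
The interval (-0.07572, 0.06972) contains 0, so the difference is not significant.

not significant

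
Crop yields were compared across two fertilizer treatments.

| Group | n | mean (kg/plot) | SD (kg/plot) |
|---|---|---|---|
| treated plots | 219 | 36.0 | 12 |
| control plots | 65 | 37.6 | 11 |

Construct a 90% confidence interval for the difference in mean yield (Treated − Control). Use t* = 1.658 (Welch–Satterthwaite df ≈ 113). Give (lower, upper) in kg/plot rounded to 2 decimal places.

(-4.23, 1.03)

Per-group SEs: s₁/√n₁ = 12/√219 = 0.8109, s₂/√n₂ = 11/√65 = 1.3644.
Unpooled SE of the difference: √(0.65755881 + 1.86158736) = 1.5872.
Margin of error = t* · SE = 1.658 × 1.5872 = 2.6316.
x̄₁ − x̄₂ = 36.0 − 37.6 = -1.6000.
CI: -1.6000 ± 2.6316 = (-4.23, 1.03).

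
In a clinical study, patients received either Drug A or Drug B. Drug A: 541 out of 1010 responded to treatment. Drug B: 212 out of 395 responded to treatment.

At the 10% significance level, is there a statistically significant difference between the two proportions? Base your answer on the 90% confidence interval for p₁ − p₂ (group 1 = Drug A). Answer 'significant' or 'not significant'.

First, p̂₁ = 541/1010 = 0.5356; p̂₂ = 212/395 = 0.5367.
The two standard errors are √(0.5356×0.4644/1010) = 0.01569 and √(0.5367×0.4633/395) = 0.02509.
Because the samples are independent, SE_diff = √(0.01569² + 0.02509²) = 0.02959.
Using z* = 1.645 for 90%, ME = 1.645 × 0.02959 = 0.04868.
p̂₁ − p̂₂ = -0.0011; interval -0.0011 ± 0.04868 gives (-0.04978, 0.04758).
The interval (-0.04978, 0.04758) contains 0, so the difference is not significant.

not significant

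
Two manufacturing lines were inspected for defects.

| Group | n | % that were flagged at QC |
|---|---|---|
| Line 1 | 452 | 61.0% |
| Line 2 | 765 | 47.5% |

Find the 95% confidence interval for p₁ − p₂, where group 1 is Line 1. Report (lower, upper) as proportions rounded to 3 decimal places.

(0.078, 0.192)

Each SE is √(p̂(1−p̂)/n): √(0.6100·0.3900/452) = 0.02294 and √(0.4750·0.5250/765) = 0.01805.
SE(p̂₁ − p̂₂) = √(SE₁² + SE₂²) = √(0.0005262436 + 0.0003258025) = 0.02919, since the two samples are independent.
At 95% confidence z* = 1.960; margin = 1.960 × 0.02919 = 0.05721.
The difference is 0.6100 − 0.4750 = 0.1350, so the interval is 0.1350 ± 0.05721 = (0.078, 0.192).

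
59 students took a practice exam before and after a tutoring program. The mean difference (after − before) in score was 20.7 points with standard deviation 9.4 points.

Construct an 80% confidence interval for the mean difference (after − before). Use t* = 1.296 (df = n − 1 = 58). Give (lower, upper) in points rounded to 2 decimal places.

(19.11, 22.29)

Paired design: SE = s_d/√n = 9.4/√59 = 1.2238.
t* = 1.296; margin of error = 1.296 × 1.2238 = 1.5860.
20.7 ± 1.5860 → (19.11, 22.29).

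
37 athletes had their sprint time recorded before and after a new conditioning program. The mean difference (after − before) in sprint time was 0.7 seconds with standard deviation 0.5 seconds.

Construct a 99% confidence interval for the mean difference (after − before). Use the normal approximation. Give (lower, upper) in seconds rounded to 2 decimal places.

(0.49, 0.91)

Paired design: SE = s_d/√n = 0.5/√37 = 0.0822.
z* = 2.576; margin of error = 2.576 × 0.0822 = 0.2117.
0.7 ± 0.2117 → (0.49, 0.91).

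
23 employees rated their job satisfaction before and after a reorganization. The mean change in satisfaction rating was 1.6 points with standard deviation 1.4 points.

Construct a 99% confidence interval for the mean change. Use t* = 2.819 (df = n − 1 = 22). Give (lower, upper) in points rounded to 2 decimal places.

(0.78, 2.42)

This is a matched-pairs design, so SE = s_d/√n = 1.4/√23 = 0.2919.
Margin = 2.819 × 0.2919 = 0.8229; the interval is 1.6 ± 0.8229 = (0.78, 2.42).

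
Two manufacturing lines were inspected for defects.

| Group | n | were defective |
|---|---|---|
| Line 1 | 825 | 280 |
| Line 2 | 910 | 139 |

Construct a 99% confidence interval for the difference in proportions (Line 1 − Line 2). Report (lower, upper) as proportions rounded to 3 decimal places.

First, p̂₁ = 280/825 = 0.3394; p̂₂ = 139/910 = 0.1527.
The two standard errors are √(0.3394×0.6606/825) = 0.01649 and √(0.1527×0.8473/910) = 0.01192.
Because the samples are independent, SE_diff = √(0.01649² + 0.01192²) = 0.02035.
Using z* = 2.576 for 99%, ME = 2.576 × 0.02035 = 0.05242.
p̂₁ − p̂₂ = 0.1867; interval 0.1867 ± 0.05242 gives (0.134, 0.239).

(0.134, 0.239)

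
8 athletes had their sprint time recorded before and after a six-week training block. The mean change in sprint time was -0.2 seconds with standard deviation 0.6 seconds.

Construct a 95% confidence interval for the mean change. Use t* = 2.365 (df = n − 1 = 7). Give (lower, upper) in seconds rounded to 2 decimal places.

This is a matched-pairs design, so SE = s_d/√n = 0.6/√8 = 0.2121.
Margin = 2.365 × 0.2121 = 0.5016; the interval is -0.2 ± 0.5016 = (-0.70, 0.30).

(-0.70, 0.30)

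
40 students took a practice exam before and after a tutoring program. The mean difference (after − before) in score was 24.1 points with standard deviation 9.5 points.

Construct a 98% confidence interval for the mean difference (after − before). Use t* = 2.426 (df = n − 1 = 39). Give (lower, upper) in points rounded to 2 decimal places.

This is a matched-pairs design, so SE = s_d/√n = 9.5/√40 = 1.5021.
Margin = 2.426 × 1.5021 = 3.6441; the interval is 24.1 ± 3.6441 = (20.46, 27.74).

(20.46, 27.74)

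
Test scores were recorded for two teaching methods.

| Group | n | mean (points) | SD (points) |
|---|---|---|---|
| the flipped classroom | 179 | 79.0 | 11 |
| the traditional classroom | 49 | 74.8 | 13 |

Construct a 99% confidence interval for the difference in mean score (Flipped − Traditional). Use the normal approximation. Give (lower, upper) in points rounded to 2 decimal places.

SE₁ = s₁/√n₁ = 11/√179 = 0.8222; SE₂ = 13/√49 = 1.8571.
Independent samples, unequal variances: SE_diff = √(SE₁² + SE₂²) = √(0.67601284 + 3.44882041) = 2.0310.
z* = 2.576, so margin of error = 2.576 × 2.0310 = 5.2319.
Difference in means = 79.0 − 74.8 = 4.2000.
4.2000 ± 5.2319 → (-1.03, 9.43).

(-1.03, 9.43)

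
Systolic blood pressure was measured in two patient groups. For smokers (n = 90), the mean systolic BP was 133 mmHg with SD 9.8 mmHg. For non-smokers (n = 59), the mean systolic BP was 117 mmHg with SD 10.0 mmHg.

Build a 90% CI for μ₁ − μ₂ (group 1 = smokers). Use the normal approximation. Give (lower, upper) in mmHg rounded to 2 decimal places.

(13.27, 18.73)

Per-group SEs: s₁/√n₁ = 9.8/√90 = 1.0330, s₂/√n₂ = 10.0/√59 = 1.3019.
Unpooled SE of the difference: √(1.067089 + 1.69494361) = 1.6619.
Margin of error = z* · SE = 1.645 × 1.6619 = 2.7338.
x̄₁ − x̄₂ = 133 − 117 = 16.0000.
CI: 16.0000 ± 2.7338 = (13.27, 18.73).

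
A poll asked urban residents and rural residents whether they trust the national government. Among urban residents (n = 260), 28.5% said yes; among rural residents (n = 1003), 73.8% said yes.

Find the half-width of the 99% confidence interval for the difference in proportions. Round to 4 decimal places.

0.0805

SE₁ = √(p̂₁(1−p̂₁)/n₁) = √(0.2850·0.7150/260) = 0.02800; SE₂ = √(0.7380·0.2620/1003) = 0.01388.
Independent samples: SE of the difference = √(SE₁² + SE₂²) = √(0.000784 + 0.0001926544) = 0.03125.
z* for 99% confidence is 2.576, so the margin of error is 2.576 × 0.03125 = 0.08050.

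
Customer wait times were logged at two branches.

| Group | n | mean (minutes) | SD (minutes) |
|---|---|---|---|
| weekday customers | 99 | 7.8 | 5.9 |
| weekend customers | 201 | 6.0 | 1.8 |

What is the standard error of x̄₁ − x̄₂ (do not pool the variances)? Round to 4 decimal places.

Per-group SEs: s₁/√n₁ = 5.9/√99 = 0.5930, s₂/√n₂ = 1.8/√201 = 0.1270.
Unpooled SE of the difference: √(0.351649 + 0.016129) = 0.6064.

0.6064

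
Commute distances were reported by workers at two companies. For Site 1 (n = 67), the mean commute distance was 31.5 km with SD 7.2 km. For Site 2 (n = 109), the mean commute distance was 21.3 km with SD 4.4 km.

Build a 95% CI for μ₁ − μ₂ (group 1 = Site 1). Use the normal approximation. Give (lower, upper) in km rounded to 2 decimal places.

(8.29, 12.11)

Standard errors of each mean: 7.2/√67 = 0.8796 and 4.4/√109 = 0.4214.
SE(x̄₁ − x̄₂) = √(0.8796² + 0.4214²) = 0.9753 for independent samples with unequal variances.
With z* = 1.960, the margin is 1.960 × 0.9753 = 1.9116.
x̄₁ − x̄₂ = 31.5 − 21.3 = 10.2000; the interval is 10.2000 ± 1.9116 = (8.29, 12.11).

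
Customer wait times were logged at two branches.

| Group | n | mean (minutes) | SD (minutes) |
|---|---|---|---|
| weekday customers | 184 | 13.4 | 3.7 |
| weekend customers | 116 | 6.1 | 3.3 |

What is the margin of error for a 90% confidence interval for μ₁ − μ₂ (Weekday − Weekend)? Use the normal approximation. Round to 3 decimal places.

0.675

Standard errors of each mean: 3.7/√184 = 0.2728 and 3.3/√116 = 0.3064.
SE(x̄₁ − x̄₂) = √(0.2728² + 0.3064²) = 0.4102 for independent samples with unequal variances.
With z* = 1.645, the margin is 1.645 × 0.4102 = 0.6748.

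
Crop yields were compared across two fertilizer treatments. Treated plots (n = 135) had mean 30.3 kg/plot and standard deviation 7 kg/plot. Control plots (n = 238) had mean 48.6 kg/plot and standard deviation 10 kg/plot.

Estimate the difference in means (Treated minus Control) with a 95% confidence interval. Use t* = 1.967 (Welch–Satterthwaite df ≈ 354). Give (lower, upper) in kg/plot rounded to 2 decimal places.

(-20.04, -16.56)

Standard errors of each mean: 7/√135 = 0.6025 and 10/√238 = 0.6482.
SE(x̄₁ − x̄₂) = √(0.6025² + 0.6482²) = 0.8850 for independent samples with unequal variances.
With t* = 1.967, the margin is 1.967 × 0.8850 = 1.7408.
x̄₁ − x̄₂ = 30.3 − 48.6 = -18.3000; the interval is -18.3000 ± 1.7408 = (-20.04, -16.56).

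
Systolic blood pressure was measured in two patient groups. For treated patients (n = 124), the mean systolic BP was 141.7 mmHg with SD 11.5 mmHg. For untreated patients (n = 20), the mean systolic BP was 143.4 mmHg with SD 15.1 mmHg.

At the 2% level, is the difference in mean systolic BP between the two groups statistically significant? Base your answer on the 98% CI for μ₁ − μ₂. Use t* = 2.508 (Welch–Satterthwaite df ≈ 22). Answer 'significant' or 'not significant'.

not significant

Per-group SEs: s₁/√n₁ = 11.5/√124 = 1.0327, s₂/√n₂ = 15.1/√20 = 3.3765.
Unpooled SE of the difference: √(1.06646929 + 11.40075225) = 3.5309.
Margin of error = t* · SE = 2.508 × 3.5309 = 8.8555.
x̄₁ − x̄₂ = 141.7 − 143.4 = -1.7000.
CI: -1.7000 ± 8.8555 = (-10.5555, 7.1555).
The interval (-10.5555, 7.1555) contains 0, so the difference is not significant.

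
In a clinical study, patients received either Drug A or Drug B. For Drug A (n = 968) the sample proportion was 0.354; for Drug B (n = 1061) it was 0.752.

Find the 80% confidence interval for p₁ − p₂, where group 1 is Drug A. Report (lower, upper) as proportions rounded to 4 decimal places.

(-0.4240, -0.3720)

The two standard errors are √(0.3540×0.6460/968) = 0.01537 and √(0.7520×0.2480/1061) = 0.01326.
Because the samples are independent, SE_diff = √(0.01537² + 0.01326²) = 0.02030.
Using z* = 1.282 for 80%, ME = 1.282 × 0.02030 = 0.02602.
p̂₁ − p̂₂ = -0.3980; interval -0.3980 ± 0.02602 gives (-0.4240, -0.3720).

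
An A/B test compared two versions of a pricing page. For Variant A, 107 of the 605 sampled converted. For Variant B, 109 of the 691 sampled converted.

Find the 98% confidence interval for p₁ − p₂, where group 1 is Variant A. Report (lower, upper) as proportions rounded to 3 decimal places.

(-0.029, 0.068)

Sample proportions: 107/605 = 0.1769, 109/691 = 0.1577.
Each SE is √(p̂(1−p̂)/n): √(0.1769·0.8231/605) = 0.01551 and √(0.1577·0.8423/691) = 0.01386.
SE(p̂₁ − p̂₂) = √(SE₁² + SE₂²) = √(0.0002405601 + 0.0001920996) = 0.02080, since the two samples are independent.
At 98% confidence z* = 2.326; margin = 2.326 × 0.02080 = 0.04838.
The difference is 0.1769 − 0.1577 = 0.0192, so the interval is 0.0192 ± 0.04838 = (-0.029, 0.068).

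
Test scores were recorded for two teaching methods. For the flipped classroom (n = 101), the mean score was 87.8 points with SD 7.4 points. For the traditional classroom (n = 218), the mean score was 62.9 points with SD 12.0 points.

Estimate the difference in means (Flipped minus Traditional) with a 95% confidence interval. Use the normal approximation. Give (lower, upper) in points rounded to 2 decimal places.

(22.75, 27.05)

Standard errors of each mean: 7.4/√101 = 0.7363 and 12.0/√218 = 0.8127.
SE(x̄₁ − x̄₂) = √(0.7363² + 0.8127²) = 1.0966 for independent samples with unequal variances.
With z* = 1.960, the margin is 1.960 × 1.0966 = 2.1493.
x̄₁ − x̄₂ = 87.8 − 62.9 = 24.9000; the interval is 24.9000 ± 2.1493 = (22.75, 27.05).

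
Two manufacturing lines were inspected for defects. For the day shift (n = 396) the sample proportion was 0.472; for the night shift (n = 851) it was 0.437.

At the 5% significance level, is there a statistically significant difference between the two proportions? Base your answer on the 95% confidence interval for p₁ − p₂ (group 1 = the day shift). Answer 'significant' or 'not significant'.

Each SE is √(p̂(1−p̂)/n): √(0.4720·0.5280/396) = 0.02509 and √(0.4370·0.5630/851) = 0.01700.
SE(p̂₁ − p̂₂) = √(SE₁² + SE₂²) = √(0.0006295081 + 0.000289) = 0.03031, since the two samples are independent.
At 95% confidence z* = 1.960; margin = 1.960 × 0.03031 = 0.05941.
The difference is 0.4720 − 0.4370 = 0.0350, so the interval is 0.0350 ± 0.05941 = (-0.02441, 0.09441).
The interval (-0.02441, 0.09441) contains 0, so the difference is not significant.

not significant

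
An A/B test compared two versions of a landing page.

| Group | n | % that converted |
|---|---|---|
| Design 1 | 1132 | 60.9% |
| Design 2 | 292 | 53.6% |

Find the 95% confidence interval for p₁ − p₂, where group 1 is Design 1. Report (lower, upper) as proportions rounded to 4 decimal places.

The two standard errors are √(0.6090×0.3910/1132) = 0.01450 and √(0.5360×0.4640/292) = 0.02918.
Because the samples are independent, SE_diff = √(0.01450² + 0.02918²) = 0.03258.
Using z* = 1.960 for 95%, ME = 1.960 × 0.03258 = 0.06386.
p̂₁ − p̂₂ = 0.0730; interval 0.0730 ± 0.06386 gives (0.0091, 0.1369).

(0.0091, 0.1369)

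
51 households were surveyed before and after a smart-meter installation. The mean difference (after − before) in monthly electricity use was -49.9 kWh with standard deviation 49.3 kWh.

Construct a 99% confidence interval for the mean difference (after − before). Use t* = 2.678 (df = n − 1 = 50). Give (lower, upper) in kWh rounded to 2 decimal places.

(-68.39, -31.41)

This is a matched-pairs design, so SE = s_d/√n = 49.3/√51 = 6.9034.
Margin = 2.678 × 6.9034 = 18.4873; the interval is -49.9 ± 18.4873 = (-68.39, -31.41).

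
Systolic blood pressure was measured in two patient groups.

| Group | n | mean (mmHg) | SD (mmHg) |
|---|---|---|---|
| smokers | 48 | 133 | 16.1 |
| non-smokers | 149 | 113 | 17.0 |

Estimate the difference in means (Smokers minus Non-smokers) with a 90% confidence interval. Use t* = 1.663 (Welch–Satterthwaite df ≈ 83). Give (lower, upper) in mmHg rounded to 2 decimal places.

Per-group SEs: s₁/√n₁ = 16.1/√48 = 2.3238, s₂/√n₂ = 17.0/√149 = 1.3927.
Unpooled SE of the difference: √(5.40004644 + 1.93961329) = 2.7092.
Margin of error = t* · SE = 1.663 × 2.7092 = 4.5054.
x̄₁ − x̄₂ = 133 − 113 = 20.0000.
CI: 20.0000 ± 4.5054 = (15.49, 24.51).

(15.49, 24.51)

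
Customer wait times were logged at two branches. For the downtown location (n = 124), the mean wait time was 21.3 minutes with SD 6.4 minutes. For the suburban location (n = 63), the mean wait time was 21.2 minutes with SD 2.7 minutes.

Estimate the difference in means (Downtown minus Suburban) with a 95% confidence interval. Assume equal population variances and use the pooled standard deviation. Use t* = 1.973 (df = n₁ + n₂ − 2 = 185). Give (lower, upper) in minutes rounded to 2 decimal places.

(-1.56, 1.76)

s_p = √[((n₁−1)s₁² + (n₂−1)s₂²)/(n₁+n₂−2)] = √[(123·6.4² + 62·2.7²)/185] = 5.4476.
SE = 5.4476·√(1/124 + 1/63) = 0.8428.
With t* = 1.973, margin = 1.973 × 0.8428 = 1.6628.
x̄₁ − x̄₂ = 21.3 − 21.2 = 0.1000; interval 0.1000 ± 1.6628 = (-1.56, 1.76).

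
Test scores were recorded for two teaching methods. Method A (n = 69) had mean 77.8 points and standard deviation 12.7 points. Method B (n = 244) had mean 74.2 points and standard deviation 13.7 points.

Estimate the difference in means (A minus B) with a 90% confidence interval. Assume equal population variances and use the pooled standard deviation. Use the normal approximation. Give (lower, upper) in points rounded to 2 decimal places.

s_p = √[((n₁−1)s₁² + (n₂−1)s₂²)/(n₁+n₂−2)] = √[(68·12.7² + 243·13.7²)/311] = 13.4877.
SE = 13.4877·√(1/69 + 1/244) = 1.8390.
With z* = 1.645, margin = 1.645 × 1.8390 = 3.0252.
x̄₁ − x̄₂ = 77.8 − 74.2 = 3.6000; interval 3.6000 ± 3.0252 = (0.57, 6.63).

(0.57, 6.63)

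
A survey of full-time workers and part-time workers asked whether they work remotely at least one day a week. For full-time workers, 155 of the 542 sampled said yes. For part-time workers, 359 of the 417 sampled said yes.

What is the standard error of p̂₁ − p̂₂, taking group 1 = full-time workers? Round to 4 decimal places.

p̂₁ = 155/542 = 0.2860 and p̂₂ = 359/417 = 0.8609.
SE₁ = √(p̂₁(1−p̂₁)/n₁) = √(0.2860·0.7140/542) = 0.01941; SE₂ = √(0.8609·0.1391/417) = 0.01695.
Independent samples: SE of the difference = √(SE₁² + SE₂²) = √(0.0003767481 + 0.0002873025) = 0.02577.

0.0258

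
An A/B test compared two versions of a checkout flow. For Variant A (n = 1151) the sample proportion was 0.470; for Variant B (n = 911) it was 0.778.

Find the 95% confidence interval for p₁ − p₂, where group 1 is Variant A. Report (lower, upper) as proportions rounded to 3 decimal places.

(-0.347, -0.269)

The two standard errors are √(0.4700×0.5300/1151) = 0.01471 and √(0.7780×0.2220/911) = 0.01377.
Because the samples are independent, SE_diff = √(0.01471² + 0.01377²) = 0.02015.
Using z* = 1.960 for 95%, ME = 1.960 × 0.02015 = 0.03949.
p̂₁ − p̂₂ = -0.3080; interval -0.3080 ± 0.03949 gives (-0.347, -0.269).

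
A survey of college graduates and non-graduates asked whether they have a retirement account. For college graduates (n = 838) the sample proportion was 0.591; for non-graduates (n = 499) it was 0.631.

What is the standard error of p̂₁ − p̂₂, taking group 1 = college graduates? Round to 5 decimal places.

Each SE is √(p̂(1−p̂)/n): √(0.5910·0.4090/838) = 0.01698 and √(0.6310·0.3690/499) = 0.02160.
SE(p̂₁ − p̂₂) = √(SE₁² + SE₂²) = √(0.0002883204 + 0.00046656) = 0.02748, since the two samples are independent.

0.02748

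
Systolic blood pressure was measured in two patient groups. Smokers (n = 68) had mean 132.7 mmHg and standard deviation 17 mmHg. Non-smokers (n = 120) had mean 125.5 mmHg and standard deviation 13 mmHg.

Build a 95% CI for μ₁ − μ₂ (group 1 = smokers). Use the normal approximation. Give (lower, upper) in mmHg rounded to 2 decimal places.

Standard errors of each mean: 17/√68 = 2.0616 and 13/√120 = 1.1867.
SE(x̄₁ − x̄₂) = √(2.0616² + 1.1867²) = 2.3787 for independent samples with unequal variances.
With z* = 1.960, the margin is 1.960 × 2.3787 = 4.6623.
x̄₁ − x̄₂ = 132.7 − 125.5 = 7.2000; the interval is 7.2000 ± 4.6623 = (2.54, 11.86).

(2.54, 11.86)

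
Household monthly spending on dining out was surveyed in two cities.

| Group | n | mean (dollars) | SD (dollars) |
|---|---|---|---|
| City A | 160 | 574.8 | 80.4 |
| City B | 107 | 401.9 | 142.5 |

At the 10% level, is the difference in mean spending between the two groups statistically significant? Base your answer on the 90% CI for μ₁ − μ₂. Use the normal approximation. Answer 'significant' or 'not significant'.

Standard errors of each mean: 80.4/√160 = 6.3562 and 142.5/√107 = 13.7760.
SE(x̄₁ − x̄₂) = √(6.3562² + 13.7760²) = 15.1717 for independent samples with unequal variances.
With z* = 1.645, the margin is 1.645 × 15.1717 = 24.9574.
x̄₁ − x̄₂ = 574.8 − 401.9 = 172.9000; the interval is 172.9000 ± 24.9574 = (147.9426, 197.8574).
The interval (147.9426, 197.8574) does not contain 0, so the difference is significant.

significant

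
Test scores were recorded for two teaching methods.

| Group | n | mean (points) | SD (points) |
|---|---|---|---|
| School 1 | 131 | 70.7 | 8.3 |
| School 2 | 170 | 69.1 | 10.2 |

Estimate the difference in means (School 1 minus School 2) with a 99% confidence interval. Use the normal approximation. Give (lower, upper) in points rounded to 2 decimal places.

(-1.15, 4.35)

Per-group SEs: s₁/√n₁ = 8.3/√131 = 0.7252, s₂/√n₂ = 10.2/√170 = 0.7823.
Unpooled SE of the difference: √(0.52591504 + 0.61199329) = 1.0667.
Margin of error = z* · SE = 2.576 × 1.0667 = 2.7478.
x̄₁ − x̄₂ = 70.7 − 69.1 = 1.6000.
CI: 1.6000 ± 2.7478 = (-1.15, 4.35).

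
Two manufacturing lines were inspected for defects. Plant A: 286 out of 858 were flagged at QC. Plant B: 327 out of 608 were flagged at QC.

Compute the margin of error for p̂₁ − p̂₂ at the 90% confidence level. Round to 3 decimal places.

0.043

p̂₁ = 286/858 = 0.3333 and p̂₂ = 327/608 = 0.5378.
SE₁ = √(p̂₁(1−p̂₁)/n₁) = √(0.3333·0.6667/858) = 0.01609; SE₂ = √(0.5378·0.4622/608) = 0.02022.
Independent samples: SE of the difference = √(SE₁² + SE₂²) = √(0.0002588881 + 0.0004088484) = 0.02584.
z* for 90% confidence is 1.645, so the margin of error is 1.645 × 0.02584 = 0.04251.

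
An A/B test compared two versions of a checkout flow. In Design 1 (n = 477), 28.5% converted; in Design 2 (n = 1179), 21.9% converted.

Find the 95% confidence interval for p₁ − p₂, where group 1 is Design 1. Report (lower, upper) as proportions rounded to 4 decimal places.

(0.0191, 0.1129)

SE₁ = √(p̂₁(1−p̂₁)/n₁) = √(0.2850·0.7150/477) = 0.02067; SE₂ = √(0.2190·0.7810/1179) = 0.01204.
Independent samples: SE of the difference = √(SE₁² + SE₂²) = √(0.0004272489 + 0.0001449616) = 0.02392.
z* for 95% confidence is 1.960, so the margin of error is 1.960 × 0.02392 = 0.04688.
Point estimate p̂₁ − p̂₂ = 0.2850 − 0.2190 = 0.0660.
0.0660 ± 0.04688 → (0.0191, 0.1129).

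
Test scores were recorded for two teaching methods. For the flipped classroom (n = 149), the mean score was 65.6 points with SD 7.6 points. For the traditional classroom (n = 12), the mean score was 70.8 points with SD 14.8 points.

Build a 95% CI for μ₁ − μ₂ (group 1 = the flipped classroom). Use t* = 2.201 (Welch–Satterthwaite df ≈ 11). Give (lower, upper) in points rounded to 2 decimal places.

Per-group SEs: s₁/√n₁ = 7.6/√149 = 0.6226, s₂/√n₂ = 14.8/√12 = 4.2724.
Unpooled SE of the difference: √(0.38763076 + 18.25340176) = 4.3175.
Margin of error = t* · SE = 2.201 × 4.3175 = 9.5028.
x̄₁ − x̄₂ = 65.6 − 70.8 = -5.2000.
CI: -5.2000 ± 9.5028 = (-14.70, 4.30).

(-14.70, 4.30)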